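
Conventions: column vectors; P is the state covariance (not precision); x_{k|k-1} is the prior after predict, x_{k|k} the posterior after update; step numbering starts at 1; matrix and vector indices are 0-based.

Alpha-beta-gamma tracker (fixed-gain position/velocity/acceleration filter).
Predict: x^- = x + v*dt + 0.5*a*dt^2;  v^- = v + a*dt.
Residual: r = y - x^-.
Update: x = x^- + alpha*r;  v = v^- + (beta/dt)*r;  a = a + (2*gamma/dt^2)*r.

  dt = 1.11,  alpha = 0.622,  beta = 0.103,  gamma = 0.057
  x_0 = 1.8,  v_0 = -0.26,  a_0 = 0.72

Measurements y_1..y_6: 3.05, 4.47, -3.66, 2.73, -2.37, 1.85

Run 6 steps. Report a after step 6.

step 1: x_pred=1.9550  r=1.0950  x^+=2.6361  v^+=0.6408  a^+=0.8213
step 2: x_pred=3.8533  r=0.6167  x^+=4.2369  v^+=1.6097  a^+=0.8784
step 3: x_pred=6.5648  r=-10.2248  x^+=0.2050  v^+=1.6359  a^+=-0.0677
step 4: x_pred=1.9791  r=0.7509  x^+=2.4462  v^+=1.6305  a^+=0.0018
step 5: x_pred=4.2571  r=-6.6271  x^+=0.1350  v^+=1.0175  a^+=-0.6114
step 6: x_pred=0.8878  r=0.9622  x^+=1.4863  v^+=0.4282  a^+=-0.5223

a_post = -0.5223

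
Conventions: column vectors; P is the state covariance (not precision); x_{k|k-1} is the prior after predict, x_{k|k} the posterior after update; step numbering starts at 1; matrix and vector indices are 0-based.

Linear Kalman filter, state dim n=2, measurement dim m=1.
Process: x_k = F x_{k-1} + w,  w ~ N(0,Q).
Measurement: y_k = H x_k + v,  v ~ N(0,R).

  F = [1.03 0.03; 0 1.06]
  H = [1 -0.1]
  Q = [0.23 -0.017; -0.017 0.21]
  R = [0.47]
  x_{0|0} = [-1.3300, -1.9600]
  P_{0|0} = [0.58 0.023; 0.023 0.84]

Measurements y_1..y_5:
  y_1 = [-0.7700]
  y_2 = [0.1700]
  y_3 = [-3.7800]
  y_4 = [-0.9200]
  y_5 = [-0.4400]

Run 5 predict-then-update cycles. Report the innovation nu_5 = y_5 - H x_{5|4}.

step 1: x^-=[-1.4287, -2.0776]  P^-=[0.8475 0.0348; 0.0348 1.1538]  S=[1.3221]  K=[0.6384; -0.0609]  nu=[0.4509]  x^+=[-1.1408, -2.1051]  P^+=[0.3087 0.0863; 0.0863 1.1489]
step 2: x^-=[-1.2382, -2.2314]  P^-=[0.5638 0.1137; 0.1137 1.5009]  S=[1.0261]  K=[0.5384; -0.0355]  nu=[1.1851]  x^+=[-0.6001, -2.2734]  P^+=[0.2664 0.1333; 0.1333 1.4996]
step 3: x^-=[-0.6864, -2.4098]  P^-=[0.5222 0.1762; 0.1762 1.8950]  S=[0.9759]  K=[0.5170; -0.0136]  nu=[-3.3346]  x^+=[-2.4105, -2.3644]  P^+=[0.2613 0.1831; 0.1831 1.8948]
step 4: x^-=[-2.5537, -2.5063]  P^-=[0.5202 0.2431; 0.2431 2.3390]  S=[0.9650]  K=[0.5139; 0.0096]  nu=[1.3831]  x^+=[-1.8429, -2.4931]  P^+=[0.2654 0.2384; 0.2384 2.3389]
step 5: x^-=[-1.9730, -2.6426]  P^-=[0.5284 0.3177; 0.3177 2.8380]  S=[0.9632]  K=[0.5156; 0.0351]  nu=[1.2687]  x^+=[-1.3189, -2.5980]  P^+=[0.2723 0.3002; 0.3002 2.8368]

innov = [1.2687]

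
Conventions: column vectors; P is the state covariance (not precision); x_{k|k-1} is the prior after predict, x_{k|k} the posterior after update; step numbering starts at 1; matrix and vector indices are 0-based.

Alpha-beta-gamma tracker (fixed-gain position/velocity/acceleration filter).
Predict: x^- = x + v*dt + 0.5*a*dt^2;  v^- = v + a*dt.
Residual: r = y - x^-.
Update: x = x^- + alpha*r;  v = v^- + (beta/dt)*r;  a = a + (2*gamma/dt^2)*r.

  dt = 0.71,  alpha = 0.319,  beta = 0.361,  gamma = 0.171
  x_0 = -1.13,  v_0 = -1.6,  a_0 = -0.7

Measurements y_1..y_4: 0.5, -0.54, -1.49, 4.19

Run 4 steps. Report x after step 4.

step 1: x_pred=-2.4424  r=2.9424  x^+=-1.5038  v^+=-0.6009  a^+=1.2963
step 2: x_pred=-1.6037  r=1.0637  x^+=-1.2644  v^+=0.8603  a^+=2.0179
step 3: x_pred=-0.1450  r=-1.3450  x^+=-0.5740  v^+=1.6091  a^+=1.1054
step 4: x_pred=0.8471  r=3.3429  x^+=1.9135  v^+=4.0937  a^+=3.3734

x_post = 1.9135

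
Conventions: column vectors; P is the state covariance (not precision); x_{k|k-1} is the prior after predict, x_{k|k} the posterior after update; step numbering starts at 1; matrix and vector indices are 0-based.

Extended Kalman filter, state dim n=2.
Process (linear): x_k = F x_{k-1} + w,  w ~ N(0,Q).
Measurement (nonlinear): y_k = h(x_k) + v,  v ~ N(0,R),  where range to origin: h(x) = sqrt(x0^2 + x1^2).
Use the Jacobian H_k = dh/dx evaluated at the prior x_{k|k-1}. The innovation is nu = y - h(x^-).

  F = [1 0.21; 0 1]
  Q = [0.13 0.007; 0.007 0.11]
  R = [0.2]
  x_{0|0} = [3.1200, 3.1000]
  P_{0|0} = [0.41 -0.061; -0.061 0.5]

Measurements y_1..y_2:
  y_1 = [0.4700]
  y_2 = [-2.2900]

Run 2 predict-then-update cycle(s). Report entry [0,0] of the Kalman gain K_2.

step 1: x^-=[3.7710, 3.1000]  P^-=[0.5364 0.0510; 0.0510 0.6100]  H_jac=[0.7725 0.6350]  S=[0.8161]  K=[0.5474; 0.5229]  nu=[-4.4116]  x^+=[1.3560, 0.7931]  P^+=[0.2919 -0.1826; -0.1826 0.3868]
step 2: x^-=[1.5225, 0.7931]  P^-=[0.3622 -0.0944; -0.0944 0.4968]  H_jac=[0.8869 0.4620]  S=[0.5136]  K=[0.5406; 0.2839]  nu=[-4.0067]  x^+=[-0.6434, -0.3445]  P^+=[0.2121 -0.1732; -0.1732 0.4554]

K[0,0] = 0.5406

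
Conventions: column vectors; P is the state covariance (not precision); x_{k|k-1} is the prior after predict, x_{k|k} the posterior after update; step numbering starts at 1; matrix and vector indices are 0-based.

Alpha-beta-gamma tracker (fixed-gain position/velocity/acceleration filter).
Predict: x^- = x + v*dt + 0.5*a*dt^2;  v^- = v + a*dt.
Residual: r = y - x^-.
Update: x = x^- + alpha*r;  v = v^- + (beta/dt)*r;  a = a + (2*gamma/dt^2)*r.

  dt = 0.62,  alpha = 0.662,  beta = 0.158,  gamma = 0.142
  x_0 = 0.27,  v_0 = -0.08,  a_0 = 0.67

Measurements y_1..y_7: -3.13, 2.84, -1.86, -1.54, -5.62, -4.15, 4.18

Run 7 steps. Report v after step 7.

step 1: x_pred=0.3492  r=-3.4792  x^+=-1.9540  v^+=-0.5512  a^+=-1.9005
step 2: x_pred=-2.6611  r=5.5011  x^+=0.9806  v^+=-0.3276  a^+=2.1638
step 3: x_pred=1.1934  r=-3.0534  x^+=-0.8280  v^+=0.2358  a^+=-0.0921
step 4: x_pred=-0.6995  r=-0.8405  x^+=-1.2559  v^+=-0.0355  a^+=-0.7131
step 5: x_pred=-1.4150  r=-4.2050  x^+=-4.1987  v^+=-1.5492  a^+=-3.8198
step 6: x_pred=-5.8934  r=1.7434  x^+=-4.7393  v^+=-3.4732  a^+=-2.5318
step 7: x_pred=-7.3793  r=11.5593  x^+=0.2730  v^+=-2.0972  a^+=6.0084

v_post = -2.0972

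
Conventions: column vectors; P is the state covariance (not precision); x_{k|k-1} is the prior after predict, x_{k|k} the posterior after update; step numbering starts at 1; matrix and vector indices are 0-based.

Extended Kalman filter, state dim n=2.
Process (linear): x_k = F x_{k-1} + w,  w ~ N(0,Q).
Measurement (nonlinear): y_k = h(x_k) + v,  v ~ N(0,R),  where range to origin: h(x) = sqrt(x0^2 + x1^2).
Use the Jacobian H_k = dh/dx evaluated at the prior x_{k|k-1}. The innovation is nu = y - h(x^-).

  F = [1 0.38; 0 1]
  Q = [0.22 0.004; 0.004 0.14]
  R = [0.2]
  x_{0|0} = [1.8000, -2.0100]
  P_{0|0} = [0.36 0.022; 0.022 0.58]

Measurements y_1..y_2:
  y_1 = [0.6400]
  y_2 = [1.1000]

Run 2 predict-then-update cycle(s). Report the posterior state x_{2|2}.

step 1: x^-=[1.0362, -2.0100]  P^-=[0.6805 0.2464; 0.2464 0.7200]  H_jac=[0.4582 -0.8888]  S=[0.7110]  K=[0.1305; -0.7413]  nu=[-1.6214]  x^+=[0.8246, -0.8081]  P^+=[0.6684 0.3152; 0.3152 0.3293]
step 2: x^-=[0.5175, -0.8081]  P^-=[1.1755 0.4443; 0.4443 0.4693]  H_jac=[0.5393 -0.8421]  S=[0.4711]  K=[0.5514; -0.3302]  nu=[0.1404]  x^+=[0.5950, -0.8544]  P^+=[1.0322 0.5301; 0.5301 0.4179]

x_post = [0.5950, -0.8544]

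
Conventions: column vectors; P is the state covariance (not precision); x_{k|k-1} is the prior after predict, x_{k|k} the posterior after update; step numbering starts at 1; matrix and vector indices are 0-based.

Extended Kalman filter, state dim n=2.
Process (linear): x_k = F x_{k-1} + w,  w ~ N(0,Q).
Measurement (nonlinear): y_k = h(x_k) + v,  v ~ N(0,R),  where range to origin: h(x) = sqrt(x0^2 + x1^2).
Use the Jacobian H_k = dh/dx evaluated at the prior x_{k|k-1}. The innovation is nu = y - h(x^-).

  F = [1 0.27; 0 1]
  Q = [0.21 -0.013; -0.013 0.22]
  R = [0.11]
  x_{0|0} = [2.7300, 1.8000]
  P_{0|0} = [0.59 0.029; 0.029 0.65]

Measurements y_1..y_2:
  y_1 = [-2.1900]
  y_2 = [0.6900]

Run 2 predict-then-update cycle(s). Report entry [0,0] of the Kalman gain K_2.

K[0,0] = -0.3710

step 1: x^-=[3.2160, 1.8000]  P^-=[0.8630 0.1915; 0.1915 0.8700]  H_jac=[0.8726 0.4884]  S=[1.1379]  K=[0.7440; 0.5203]  nu=[-5.8755]  x^+=[-1.1554, -1.2568]  P^+=[0.2331 -0.2490; -0.2490 0.5620]
step 2: x^-=[-1.4947, -1.2568]  P^-=[0.3497 -0.1102; -0.1102 0.7820]  H_jac=[-0.7654 -0.6435]  S=[0.5301]  K=[-0.3710; -0.7902]  nu=[-1.2629]  x^+=[-1.0262, -0.2589]  P^+=[0.2767 -0.2657; -0.2657 0.4510]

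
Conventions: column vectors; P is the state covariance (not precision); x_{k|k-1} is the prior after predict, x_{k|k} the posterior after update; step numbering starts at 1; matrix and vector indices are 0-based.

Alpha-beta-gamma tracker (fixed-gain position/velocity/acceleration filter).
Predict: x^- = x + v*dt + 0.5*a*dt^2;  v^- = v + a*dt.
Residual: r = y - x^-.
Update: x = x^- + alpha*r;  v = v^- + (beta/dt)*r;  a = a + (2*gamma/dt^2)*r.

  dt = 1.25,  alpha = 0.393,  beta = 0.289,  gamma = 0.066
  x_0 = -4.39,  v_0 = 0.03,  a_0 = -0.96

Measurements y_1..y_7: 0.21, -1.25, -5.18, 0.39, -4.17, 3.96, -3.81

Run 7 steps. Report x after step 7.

step 1: x_pred=-5.1025  r=5.3125  x^+=-3.0147  v^+=0.0582  a^+=-0.5112
step 2: x_pred=-3.3413  r=2.0913  x^+=-2.5194  v^+=-0.0973  a^+=-0.3345
step 3: x_pred=-2.9023  r=-2.2777  x^+=-3.7974  v^+=-1.0420  a^+=-0.5270
step 4: x_pred=-5.5116  r=5.9016  x^+=-3.1923  v^+=-0.3362  a^+=-0.0284
step 5: x_pred=-3.6348  r=-0.5352  x^+=-3.8451  v^+=-0.4955  a^+=-0.0736
step 6: x_pred=-4.5219  r=8.4819  x^+=-1.1885  v^+=1.3736  a^+=0.6430
step 7: x_pred=1.0307  r=-4.8407  x^+=-0.8717  v^+=1.0581  a^+=0.2340

x_post = -0.8717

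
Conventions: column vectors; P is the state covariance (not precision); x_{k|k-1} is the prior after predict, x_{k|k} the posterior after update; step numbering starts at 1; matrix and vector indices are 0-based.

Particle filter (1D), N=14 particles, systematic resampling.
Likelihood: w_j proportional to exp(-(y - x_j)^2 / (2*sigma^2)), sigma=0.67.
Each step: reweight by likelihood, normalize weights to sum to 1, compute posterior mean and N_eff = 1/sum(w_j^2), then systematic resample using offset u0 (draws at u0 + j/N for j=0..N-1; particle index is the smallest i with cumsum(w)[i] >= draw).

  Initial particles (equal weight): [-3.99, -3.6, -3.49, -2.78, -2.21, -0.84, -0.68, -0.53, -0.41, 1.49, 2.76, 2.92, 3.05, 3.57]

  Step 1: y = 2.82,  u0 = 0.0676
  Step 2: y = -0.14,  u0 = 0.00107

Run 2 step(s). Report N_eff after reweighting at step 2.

step 1: w=[0.0000, 0.0000, 0.0000, 0.0000, 0.0000, 0.0000, 0.0000, 0.0000, 0.0000, 0.0387, 0.2765, 0.2746, 0.2618, 0.1484]  mean=2.9509  Neff=4.0998  idx=[10, 10, 10, 10, 11, 11, 11, 11, 12, 12, 12, 13, 13, 13]
step 2: w=[0.1721, 0.1721, 0.1721, 0.1721, 0.0595, 0.0595, 0.0595, 0.0595, 0.0241, 0.0241, 0.0241, 0.0004, 0.0004, 0.0004]  mean=2.8201  Neff=7.4409  idx=[0, 0, 0, 1, 1, 2, 2, 2, 3, 3, 4, 5, 6, 8]

N_eff = 7.4409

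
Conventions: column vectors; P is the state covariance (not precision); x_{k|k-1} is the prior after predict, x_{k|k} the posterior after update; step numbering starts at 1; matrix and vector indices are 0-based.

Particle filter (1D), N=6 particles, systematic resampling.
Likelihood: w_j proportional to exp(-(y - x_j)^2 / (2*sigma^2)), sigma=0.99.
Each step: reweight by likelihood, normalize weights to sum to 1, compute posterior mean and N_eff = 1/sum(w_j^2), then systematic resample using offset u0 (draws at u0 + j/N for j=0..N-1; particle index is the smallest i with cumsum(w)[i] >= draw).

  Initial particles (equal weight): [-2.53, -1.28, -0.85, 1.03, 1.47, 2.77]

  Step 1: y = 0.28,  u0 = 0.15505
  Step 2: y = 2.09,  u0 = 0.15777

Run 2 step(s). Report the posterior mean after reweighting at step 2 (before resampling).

post_mean = 1.6416

step 1: w=[0.0085, 0.1372, 0.2475, 0.3563, 0.2305, 0.0201]  mean=0.3541  Neff=3.8369  idx=[2, 2, 3, 3, 4, 5]
step 2: w=[0.0044, 0.0044, 0.2040, 0.2040, 0.2974, 0.2858]  mean=1.6416  Neff=3.9463  idx=[2, 3, 4, 4, 5, 5]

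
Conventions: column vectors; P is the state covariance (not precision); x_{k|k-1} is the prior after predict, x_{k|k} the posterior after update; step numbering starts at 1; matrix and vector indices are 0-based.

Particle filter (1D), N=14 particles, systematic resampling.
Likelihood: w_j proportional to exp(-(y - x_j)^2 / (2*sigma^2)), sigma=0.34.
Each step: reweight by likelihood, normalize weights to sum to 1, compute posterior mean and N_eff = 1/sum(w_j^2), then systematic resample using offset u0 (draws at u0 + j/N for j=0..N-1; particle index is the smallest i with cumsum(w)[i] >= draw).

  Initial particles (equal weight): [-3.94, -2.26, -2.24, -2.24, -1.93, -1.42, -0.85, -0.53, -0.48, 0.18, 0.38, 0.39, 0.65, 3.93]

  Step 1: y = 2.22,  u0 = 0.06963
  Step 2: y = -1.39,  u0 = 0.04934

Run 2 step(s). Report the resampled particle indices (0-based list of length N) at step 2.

resampled_idx = [0, 1, 2, 3, 4, 4, 5, 6, 7, 8, 9, 10, 10, 11]

step 1: w=[0.0000, 0.0000, 0.0000, 0.0000, 0.0000, 0.0000, 0.0000, 0.0000, 0.0000, 0.0006, 0.0158, 0.0185, 0.8486, 0.1165]  mean=1.0226  Neff=1.3618  idx=[12, 12, 12, 12, 12, 12, 12, 12, 12, 12, 12, 12, 13, 13]
step 2: w=[0.0833, 0.0833, 0.0833, 0.0833, 0.0833, 0.0833, 0.0833, 0.0833, 0.0833, 0.0833, 0.0833, 0.0833, 0.0000, 0.0000]  mean=0.6500  Neff=12.0000  idx=[0, 1, 2, 3, 4, 4, 5, 6, 7, 8, 9, 10, 10, 11]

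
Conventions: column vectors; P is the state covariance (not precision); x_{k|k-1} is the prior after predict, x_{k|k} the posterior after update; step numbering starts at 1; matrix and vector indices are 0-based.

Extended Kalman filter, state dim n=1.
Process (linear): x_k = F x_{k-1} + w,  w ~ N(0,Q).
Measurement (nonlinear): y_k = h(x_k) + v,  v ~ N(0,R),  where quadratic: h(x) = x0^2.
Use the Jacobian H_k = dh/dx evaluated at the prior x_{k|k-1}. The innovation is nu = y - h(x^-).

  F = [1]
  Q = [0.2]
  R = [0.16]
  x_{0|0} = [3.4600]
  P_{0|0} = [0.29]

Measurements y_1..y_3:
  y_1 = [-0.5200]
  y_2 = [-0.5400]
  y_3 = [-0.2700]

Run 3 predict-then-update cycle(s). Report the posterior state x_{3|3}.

x_post = [0.3270]

step 1: x^-=[3.4600]  P^-=[0.4900]  H_jac=[6.9200]  S=[23.6243]  K=[0.1435]  nu=[-12.4916]  x^+=[1.6671]  P^+=[0.0033]
step 2: x^-=[1.6671]  P^-=[0.2033]  H_jac=[3.3342]  S=[2.4202]  K=[0.2801]  nu=[-3.3192]  x^+=[0.7374]  P^+=[0.0134]
step 3: x^-=[0.7374]  P^-=[0.2134]  H_jac=[1.4748]  S=[0.6242]  K=[0.5043]  nu=[-0.8137]  x^+=[0.3270]  P^+=[0.0547]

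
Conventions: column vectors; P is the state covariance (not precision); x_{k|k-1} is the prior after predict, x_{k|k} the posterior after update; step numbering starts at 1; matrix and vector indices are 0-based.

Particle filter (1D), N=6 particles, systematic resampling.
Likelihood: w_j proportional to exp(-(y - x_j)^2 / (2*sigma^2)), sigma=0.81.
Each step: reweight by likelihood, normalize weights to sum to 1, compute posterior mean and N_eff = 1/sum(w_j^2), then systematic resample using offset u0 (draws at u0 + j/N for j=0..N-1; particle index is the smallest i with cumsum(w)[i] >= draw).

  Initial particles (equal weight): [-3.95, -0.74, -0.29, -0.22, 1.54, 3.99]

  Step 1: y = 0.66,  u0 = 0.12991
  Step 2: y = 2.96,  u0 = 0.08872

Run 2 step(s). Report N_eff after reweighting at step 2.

N_eff = 2.0143

step 1: w=[0.0000, 0.1223, 0.2738, 0.3019, 0.3019, 0.0001]  mean=0.2290  Neff=3.6738  idx=[2, 2, 3, 3, 4, 4]
step 2: w=[0.0007, 0.0007, 0.0010, 0.0010, 0.4982, 0.4982]  mean=1.5336  Neff=2.0143  idx=[4, 4, 4, 5, 5, 5]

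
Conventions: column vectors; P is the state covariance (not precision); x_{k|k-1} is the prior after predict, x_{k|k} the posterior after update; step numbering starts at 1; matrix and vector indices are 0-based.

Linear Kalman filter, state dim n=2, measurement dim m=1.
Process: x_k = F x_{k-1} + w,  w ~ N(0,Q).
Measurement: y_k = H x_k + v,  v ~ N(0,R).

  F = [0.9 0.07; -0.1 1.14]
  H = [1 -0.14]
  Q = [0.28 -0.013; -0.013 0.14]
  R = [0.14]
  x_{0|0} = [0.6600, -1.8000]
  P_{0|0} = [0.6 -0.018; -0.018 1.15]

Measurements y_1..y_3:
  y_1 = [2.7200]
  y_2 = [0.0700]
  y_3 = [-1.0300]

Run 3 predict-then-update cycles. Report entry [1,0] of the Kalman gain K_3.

step 1: x^-=[0.4680, -2.1180]  P^-=[0.7694 0.0064; 0.0064 1.6446]  S=[0.9398]  K=[0.8177; -0.2382]  nu=[1.9555]  x^+=[2.0670, -2.5837]  P^+=[0.1410 0.1894; 0.1894 1.5913]
step 2: x^-=[1.6794, -3.1521]  P^-=[0.4259 0.2943; 0.2943 2.1663]  S=[0.5259]  K=[0.7314; -0.0170]  nu=[-2.0507]  x^+=[0.1795, -3.1173]  P^+=[0.1445 0.3009; 0.3009 2.1662]
step 3: x^-=[-0.0567, -3.5716]  P^-=[0.4456 0.4535; 0.4535 2.8880]  S=[0.5152]  K=[0.7416; 0.0954]  nu=[-1.4734]  x^+=[-1.1494, -3.7121]  P^+=[0.1622 0.4170; 0.4170 2.8833]

K[1,0] = 0.0954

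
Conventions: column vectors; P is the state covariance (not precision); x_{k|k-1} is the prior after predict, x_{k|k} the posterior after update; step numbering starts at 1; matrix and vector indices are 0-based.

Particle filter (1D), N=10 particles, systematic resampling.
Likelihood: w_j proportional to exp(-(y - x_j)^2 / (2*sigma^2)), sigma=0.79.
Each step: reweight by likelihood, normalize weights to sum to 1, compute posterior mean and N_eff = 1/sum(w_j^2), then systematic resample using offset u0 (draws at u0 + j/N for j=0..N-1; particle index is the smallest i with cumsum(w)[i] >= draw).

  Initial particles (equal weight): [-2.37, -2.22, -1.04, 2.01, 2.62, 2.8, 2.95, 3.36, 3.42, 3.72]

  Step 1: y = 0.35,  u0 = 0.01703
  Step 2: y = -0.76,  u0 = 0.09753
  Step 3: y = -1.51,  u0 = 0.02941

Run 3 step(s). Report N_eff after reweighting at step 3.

N_eff = 10.0000

step 1: w=[0.0074, 0.0140, 0.5901, 0.3051, 0.0447, 0.0226, 0.0123, 0.0020, 0.0015, 0.0003]  mean=0.1805  Neff=2.2508  idx=[1, 2, 2, 2, 2, 2, 3, 3, 3, 4]
step 2: w=[0.0371, 0.1923, 0.1923, 0.1923, 0.1923, 0.1923, 0.0004, 0.0004, 0.0004, 0.0000]  mean=-1.0797  Neff=5.3679  idx=[1, 1, 2, 2, 3, 3, 4, 4, 5, 5]
step 3: w=[0.1000, 0.1000, 0.1000, 0.1000, 0.1000, 0.1000, 0.1000, 0.1000, 0.1000, 0.1000]  mean=-1.0400  Neff=10.0000  idx=[0, 1, 2, 3, 4, 5, 6, 7, 8, 9]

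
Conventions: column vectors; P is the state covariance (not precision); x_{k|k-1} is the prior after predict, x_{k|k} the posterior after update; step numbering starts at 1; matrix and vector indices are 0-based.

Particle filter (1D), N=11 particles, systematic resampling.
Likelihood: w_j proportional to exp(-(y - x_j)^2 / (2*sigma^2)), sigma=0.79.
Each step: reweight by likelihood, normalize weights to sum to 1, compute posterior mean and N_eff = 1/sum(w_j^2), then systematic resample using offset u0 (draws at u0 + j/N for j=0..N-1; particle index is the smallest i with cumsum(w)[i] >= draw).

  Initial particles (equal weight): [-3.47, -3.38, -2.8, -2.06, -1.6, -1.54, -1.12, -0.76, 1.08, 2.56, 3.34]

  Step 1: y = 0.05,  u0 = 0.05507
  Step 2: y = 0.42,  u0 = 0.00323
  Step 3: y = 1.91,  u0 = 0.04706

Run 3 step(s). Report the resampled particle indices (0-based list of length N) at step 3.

step 1: w=[0.0000, 0.0000, 0.0009, 0.0173, 0.0691, 0.0808, 0.2044, 0.3618, 0.2616, 0.0039, 0.0001]  mean=-0.4843  Neff=3.9566  idx=[4, 5, 6, 6, 7, 7, 7, 7, 8, 8, 8]
step 2: w=[0.0100, 0.0121, 0.0393, 0.0393, 0.0860, 0.0860, 0.0860, 0.0860, 0.1851, 0.1851, 0.1851]  mean=0.2158  Neff=7.3674  idx=[0, 3, 4, 6, 7, 8, 8, 9, 9, 10, 10]
step 3: w=[0.0000, 0.0002, 0.0010, 0.0010, 0.0010, 0.1662, 0.1662, 0.1662, 0.1662, 0.1662, 0.1662]  mean=1.0743  Neff=6.0368  idx=[5, 5, 6, 6, 7, 8, 8, 9, 9, 10, 10]

resampled_idx = [5, 5, 6, 6, 7, 8, 8, 9, 9, 10, 10]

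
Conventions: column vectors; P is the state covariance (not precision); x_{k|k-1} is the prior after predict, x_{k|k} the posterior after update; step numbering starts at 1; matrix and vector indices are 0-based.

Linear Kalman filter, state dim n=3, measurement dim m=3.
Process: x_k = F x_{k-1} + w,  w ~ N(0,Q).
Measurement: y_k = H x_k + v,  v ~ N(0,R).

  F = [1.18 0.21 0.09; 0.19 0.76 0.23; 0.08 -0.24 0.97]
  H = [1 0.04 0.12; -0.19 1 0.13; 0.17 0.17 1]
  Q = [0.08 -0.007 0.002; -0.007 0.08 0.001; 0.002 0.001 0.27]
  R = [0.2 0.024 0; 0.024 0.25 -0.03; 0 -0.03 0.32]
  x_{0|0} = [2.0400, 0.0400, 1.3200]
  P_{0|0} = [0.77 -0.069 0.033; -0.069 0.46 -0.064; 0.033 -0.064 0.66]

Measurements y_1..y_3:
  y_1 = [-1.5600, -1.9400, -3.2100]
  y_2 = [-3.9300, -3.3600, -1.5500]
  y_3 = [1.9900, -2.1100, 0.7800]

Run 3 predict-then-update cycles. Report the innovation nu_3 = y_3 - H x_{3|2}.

step 1: x^-=[2.5344, 0.7216, 1.4340]  P^-=[1.1482 0.1901 0.1539; 0.1901 0.3690 0.0380; 0.1539 0.0380 0.9600]  S=[1.4151 0.0455 0.5058; 0.0455 0.6067 0.1597; 0.5058 0.1597 1.4001]  K=[0.8404 -0.0702 -0.0232; 0.1364 0.5511 -0.0171; -0.0711 0.0332 0.7309]  nu=[-4.2953, -2.3665, -5.1975]  x^+=[-0.7886, -1.0796, -2.1379]  P^+=[0.1697 0.0409 -0.0411; 0.0409 0.1565 -0.0556; -0.0411 -0.0556 0.2493]
step 2: x^-=[-1.3496, -1.4621, -1.8777]  P^-=[0.3346 0.0812 -0.0365; 0.0812 0.1785 -0.0150; -0.0365 -0.0150 0.5326]  S=[0.5402 0.0506 0.0982; 0.0506 0.4167 0.0608; 0.0982 0.0608 0.8546]  K=[0.6265 -0.0411 -0.0291; 0.1265 0.3724 -0.0069; -0.0685 0.0653 0.6162]  nu=[-2.2966, -1.9103, 0.8057]  x^+=[-2.7334, -2.4695, -1.3487]  P^+=[0.1272 0.0344 -0.0355; 0.0344 0.1078 -0.0375; -0.0355 -0.0375 0.2076]
step 3: x^-=[-3.8654, -2.7064, -0.9343]  P^-=[0.2717 0.0606 -0.0303; 0.0606 0.1515 -0.0027; -0.0303 -0.0027 0.4830]  S=[0.4764 0.0426 0.0849; 0.0426 0.3973 0.0605; 0.0849 0.0605 0.8076]  K=[0.5761 -0.0452 -0.0247; 0.1082 0.3393 0.0046; -0.0546 0.0817 0.5908]  nu=[6.0758, -0.0166, 2.8315]  x^+=[-0.4342, -2.0418, 0.4055]  P^+=[0.1167 0.0295 -0.0314; 0.0295 0.0968 -0.0302; -0.0314 -0.0302 0.1971]

innov = [6.0758, -0.0166, 2.8315]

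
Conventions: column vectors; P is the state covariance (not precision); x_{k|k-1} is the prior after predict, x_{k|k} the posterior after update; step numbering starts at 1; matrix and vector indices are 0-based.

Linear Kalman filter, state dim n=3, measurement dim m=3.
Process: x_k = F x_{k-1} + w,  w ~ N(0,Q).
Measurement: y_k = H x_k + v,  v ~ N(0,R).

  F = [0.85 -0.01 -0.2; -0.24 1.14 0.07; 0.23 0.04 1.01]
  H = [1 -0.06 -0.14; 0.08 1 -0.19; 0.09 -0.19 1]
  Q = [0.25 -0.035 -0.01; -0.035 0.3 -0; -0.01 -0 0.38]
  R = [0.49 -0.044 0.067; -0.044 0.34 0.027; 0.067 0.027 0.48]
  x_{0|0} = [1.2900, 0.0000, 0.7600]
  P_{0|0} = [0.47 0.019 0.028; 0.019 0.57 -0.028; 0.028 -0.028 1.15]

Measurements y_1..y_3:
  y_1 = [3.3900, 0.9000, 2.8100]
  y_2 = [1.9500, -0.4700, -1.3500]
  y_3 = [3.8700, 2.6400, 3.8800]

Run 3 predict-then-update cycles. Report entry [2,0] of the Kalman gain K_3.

step 1: x^-=[0.9445, -0.2564, 1.0643]  P^-=[0.6257 -0.1256 -0.1268; -0.1256 1.0577 0.0475; -0.1268 0.0475 1.5900]  S=[1.2020 -0.1207 -0.1895; -0.1207 1.4248 -0.4397; -0.1895 -0.4397 2.0767]  K=[0.5486 0.0202 0.0319; -0.0768 0.7444 0.0713; -0.1724 0.0299 0.7464]  nu=[2.5791, 1.2831, 1.6120]  x^+=[2.4368, 0.6155, 1.8613]  P^+=[0.2711 -0.0340 0.0218; -0.0340 0.2812 0.1057; 0.0218 0.1057 0.3657]
step 2: x^-=[1.6928, 0.2472, 2.4650]  P^-=[0.4541 -0.1534 -0.0163; -0.1534 0.7176 0.1322; -0.0163 0.1322 0.7858]  S=[0.9873 -0.1962 0.0155; -0.1962 1.0146 -0.1310; 0.0155 -0.1310 1.2475]  K=[0.4676 -0.0174 0.0354; -0.0873 0.6608 0.0560; -0.1388 0.0342 0.6139]  nu=[0.6171, -0.3842, -3.9204]  x^+=[1.8491, -0.2802, -0.0406]  P^+=[0.2325 -0.0405 0.0193; -0.0405 0.2504 0.0901; 0.0193 0.0901 0.3017]
step 3: x^-=[1.5827, -0.7661, 0.3730]  P^-=[0.4246 -0.1474 -0.0129; -0.1474 0.6761 0.1093; -0.0129 0.1093 0.7159]  S=[0.9542 -0.1897 0.0251; -0.1897 0.9800 -0.1330; 0.0251 -0.1330 1.1850]  K=[0.4510 -0.0214 0.0331; -0.0857 0.6465 0.0470; -0.1359 0.0257 0.5914]  nu=[2.2936, 3.3504, 3.2190]  x^+=[2.6517, 1.3548, 2.0512]  P^+=[0.2242 -0.0408 0.0176; -0.0408 0.2442 0.0844; 0.0176 0.0844 0.2899]

K[2,0] = -0.1359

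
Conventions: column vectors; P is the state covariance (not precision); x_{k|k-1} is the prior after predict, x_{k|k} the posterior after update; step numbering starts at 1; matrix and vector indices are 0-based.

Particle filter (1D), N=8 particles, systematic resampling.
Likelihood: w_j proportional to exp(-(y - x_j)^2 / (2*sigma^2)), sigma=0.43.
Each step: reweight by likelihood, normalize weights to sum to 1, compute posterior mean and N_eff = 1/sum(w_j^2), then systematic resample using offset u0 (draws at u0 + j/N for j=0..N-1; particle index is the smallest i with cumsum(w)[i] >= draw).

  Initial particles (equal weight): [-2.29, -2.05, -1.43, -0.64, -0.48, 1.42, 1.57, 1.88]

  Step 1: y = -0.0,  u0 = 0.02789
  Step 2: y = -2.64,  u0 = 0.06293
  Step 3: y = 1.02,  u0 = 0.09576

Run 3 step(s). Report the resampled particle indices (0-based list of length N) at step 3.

step 1: w=[0.0000, 0.0000, 0.0045, 0.3770, 0.6120, 0.0049, 0.0015, 0.0001]  mean=-0.5322  Neff=1.9351  idx=[3, 3, 3, 4, 4, 4, 4, 4]
step 2: w=[0.2613, 0.2613, 0.2613, 0.0432, 0.0432, 0.0432, 0.0432, 0.0432]  mean=-0.6054  Neff=4.6683  idx=[0, 0, 1, 1, 2, 2, 3, 6]
step 3: w=[0.0722, 0.0722, 0.0722, 0.0722, 0.0722, 0.0722, 0.2834, 0.2834]  mean=-0.5493  Neff=5.2114  idx=[1, 3, 4, 6, 6, 7, 7, 7]

resampled_idx = [1, 3, 4, 6, 6, 7, 7, 7]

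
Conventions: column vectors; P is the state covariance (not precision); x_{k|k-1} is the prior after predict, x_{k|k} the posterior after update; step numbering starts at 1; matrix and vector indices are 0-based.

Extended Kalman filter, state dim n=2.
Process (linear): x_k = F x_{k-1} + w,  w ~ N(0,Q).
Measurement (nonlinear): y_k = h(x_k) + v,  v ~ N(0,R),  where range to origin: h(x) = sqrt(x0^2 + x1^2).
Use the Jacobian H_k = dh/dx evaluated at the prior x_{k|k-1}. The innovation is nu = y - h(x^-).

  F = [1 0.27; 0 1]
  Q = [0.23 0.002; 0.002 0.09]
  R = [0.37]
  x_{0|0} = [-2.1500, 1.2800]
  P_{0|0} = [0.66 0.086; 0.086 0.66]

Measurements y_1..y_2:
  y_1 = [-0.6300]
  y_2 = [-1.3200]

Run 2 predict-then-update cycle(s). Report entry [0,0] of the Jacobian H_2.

step 1: x^-=[-1.8044, 1.2800]  P^-=[0.9846 0.2662; 0.2662 0.7500]  H_jac=[-0.8156 0.5786]  S=[1.0248]  K=[-0.6333; 0.2116]  nu=[-2.8423]  x^+=[-0.0044, 0.6786]  P^+=[0.5735 0.4035; 0.4035 0.7041]
step 2: x^-=[0.1789, 0.6786]  P^-=[1.0728 0.5956; 0.5956 0.7941]  H_jac=[0.2549 0.9670]  S=[1.4758]  K=[0.5755; 0.6232]  nu=[-2.0218]  x^+=[-0.9847, -0.5813]  P^+=[0.5839 0.0663; 0.0663 0.2210]

H_jac[0,0] = 0.2549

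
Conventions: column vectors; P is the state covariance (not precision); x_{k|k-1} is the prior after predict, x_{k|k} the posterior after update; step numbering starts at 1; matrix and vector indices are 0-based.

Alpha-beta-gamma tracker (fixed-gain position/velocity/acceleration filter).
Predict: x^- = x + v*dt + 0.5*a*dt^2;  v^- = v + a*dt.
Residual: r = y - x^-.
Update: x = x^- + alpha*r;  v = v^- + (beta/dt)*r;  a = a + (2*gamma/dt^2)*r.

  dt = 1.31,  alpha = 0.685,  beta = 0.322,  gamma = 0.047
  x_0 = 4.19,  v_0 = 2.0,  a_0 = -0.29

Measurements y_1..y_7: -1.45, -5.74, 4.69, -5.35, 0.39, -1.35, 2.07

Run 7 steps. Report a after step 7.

step 1: x_pred=6.5612  r=-8.0112  x^+=1.0735  v^+=-0.3491  a^+=-0.7288
step 2: x_pred=-0.0091  r=-5.7309  x^+=-3.9348  v^+=-2.7125  a^+=-1.0427
step 3: x_pred=-8.3828  r=13.0728  x^+=0.5721  v^+=-0.8651  a^+=-0.3267
step 4: x_pred=-0.8415  r=-4.5085  x^+=-3.9298  v^+=-2.4012  a^+=-0.5736
step 5: x_pred=-7.5676  r=7.9576  x^+=-2.1167  v^+=-1.1967  a^+=-0.1377
step 6: x_pred=-3.8025  r=2.4525  x^+=-2.1225  v^+=-0.7743  a^+=-0.0034
step 7: x_pred=-3.1397  r=5.2097  x^+=0.4289  v^+=0.5018  a^+=0.2820

a_post = 0.2820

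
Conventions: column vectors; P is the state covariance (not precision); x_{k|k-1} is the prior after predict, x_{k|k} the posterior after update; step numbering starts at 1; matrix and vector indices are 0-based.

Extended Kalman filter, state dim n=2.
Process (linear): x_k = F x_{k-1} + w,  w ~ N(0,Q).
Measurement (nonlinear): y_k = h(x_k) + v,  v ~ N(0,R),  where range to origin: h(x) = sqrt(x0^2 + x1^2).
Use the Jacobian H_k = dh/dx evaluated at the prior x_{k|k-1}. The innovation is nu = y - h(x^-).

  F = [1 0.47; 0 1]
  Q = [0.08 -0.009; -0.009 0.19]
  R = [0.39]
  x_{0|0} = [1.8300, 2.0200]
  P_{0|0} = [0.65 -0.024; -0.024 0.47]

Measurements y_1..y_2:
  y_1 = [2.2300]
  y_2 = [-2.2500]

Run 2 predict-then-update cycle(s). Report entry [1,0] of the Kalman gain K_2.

step 1: x^-=[2.7794, 2.0200]  P^-=[0.8113 0.1879; 0.1879 0.6600]  H_jac=[0.8089 0.5879]  S=[1.3277]  K=[0.5775; 0.4067]  nu=[-1.2059]  x^+=[2.0830, 1.5295]  P^+=[0.3685 -0.1239; -0.1239 0.4404]
step 2: x^-=[2.8019, 1.5295]  P^-=[0.4293 0.0740; 0.0740 0.6304]  H_jac=[0.8777 0.4791]  S=[0.9277]  K=[0.4444; 0.3956]  nu=[-5.4422]  x^+=[0.3835, -0.6235]  P^+=[0.2461 -0.0891; -0.0891 0.4852]

K[1,0] = 0.3956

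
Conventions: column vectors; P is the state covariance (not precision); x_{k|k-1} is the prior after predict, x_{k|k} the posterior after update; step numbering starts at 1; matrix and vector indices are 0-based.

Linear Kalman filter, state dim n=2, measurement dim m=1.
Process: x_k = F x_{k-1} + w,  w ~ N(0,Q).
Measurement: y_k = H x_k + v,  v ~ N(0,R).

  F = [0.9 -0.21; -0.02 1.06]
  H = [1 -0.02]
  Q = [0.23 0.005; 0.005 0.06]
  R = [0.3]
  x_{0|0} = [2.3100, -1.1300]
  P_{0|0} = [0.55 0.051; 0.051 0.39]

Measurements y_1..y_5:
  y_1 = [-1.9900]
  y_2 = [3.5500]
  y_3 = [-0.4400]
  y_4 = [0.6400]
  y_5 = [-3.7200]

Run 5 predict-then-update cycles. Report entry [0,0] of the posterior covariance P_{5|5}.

step 1: x^-=[2.3163, -1.2440]  P^-=[0.6734 -0.0428; -0.0428 0.4963]  S=[0.9753]  K=[0.6913; -0.0541]  nu=[-4.3312]  x^+=[-0.6780, -1.0097]  P^+=[0.2073 -0.0064; -0.0064 0.4934]
step 2: x^-=[-0.3982, -1.0567]  P^-=[0.4221 -0.1147; -0.1147 0.6147]  S=[0.7269]  K=[0.5838; -0.1747]  nu=[3.9270]  x^+=[1.8944, -1.7426]  P^+=[0.1743 -0.0405; -0.0405 0.5926]
step 3: x^-=[2.0709, -1.8850]  P^-=[0.4127 -0.1689; -0.1689 0.7276]  S=[0.7197]  K=[0.5781; -0.2549]  nu=[-2.5486]  x^+=[0.5976, -1.2354]  P^+=[0.1722 -0.0629; -0.0629 0.6808]
step 4: x^-=[0.7973, -1.3215]  P^-=[0.4232 -0.2099; -0.2099 0.8277]  S=[0.7320]  K=[0.5840; -0.3093]  nu=[-0.1837]  x^+=[0.6900, -1.2646]  P^+=[0.1736 -0.0777; -0.0777 0.7577]
step 5: x^-=[0.8866, -1.3543]  P^-=[0.4334 -0.2412; -0.2412 0.9147]  S=[0.7434]  K=[0.5895; -0.3490]  nu=[-4.6337]  x^+=[-1.8449, 0.2630]  P^+=[0.1751 -0.0882; -0.0882 0.8241]

P_post[0,0] = 0.1751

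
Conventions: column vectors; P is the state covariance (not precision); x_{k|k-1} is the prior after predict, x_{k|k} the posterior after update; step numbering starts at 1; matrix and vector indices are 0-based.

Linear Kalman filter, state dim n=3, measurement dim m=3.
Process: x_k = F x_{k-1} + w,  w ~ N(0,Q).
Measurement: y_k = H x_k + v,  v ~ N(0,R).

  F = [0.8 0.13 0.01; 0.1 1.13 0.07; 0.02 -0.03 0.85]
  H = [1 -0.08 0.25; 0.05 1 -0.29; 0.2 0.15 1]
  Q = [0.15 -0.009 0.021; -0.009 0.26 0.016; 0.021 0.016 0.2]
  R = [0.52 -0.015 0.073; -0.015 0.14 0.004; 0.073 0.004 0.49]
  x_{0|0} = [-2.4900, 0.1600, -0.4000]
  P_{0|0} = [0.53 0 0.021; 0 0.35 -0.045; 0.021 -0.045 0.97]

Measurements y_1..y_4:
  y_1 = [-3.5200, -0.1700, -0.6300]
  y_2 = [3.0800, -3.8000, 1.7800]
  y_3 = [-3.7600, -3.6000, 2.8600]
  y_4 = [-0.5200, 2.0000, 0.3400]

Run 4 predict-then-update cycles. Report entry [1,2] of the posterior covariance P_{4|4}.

P_post[1,2] = 0.0468

step 1: x^-=[-1.9752, -0.0962, -0.3946]  P^-=[0.4954 0.0858 0.0457; 0.0858 0.7101 0.0216; 0.0457 0.0216 0.9044]  S=[1.0848 -0.0340 0.4482; -0.0340 0.9222 -0.1087; 0.4482 -0.1087 1.4601]  K=[0.4769 0.1196 -0.0295; -0.0103 0.7866 0.1612; -0.0121 -0.1861 0.6177]  nu=[-1.4538, -0.0895, 0.1741]  x^+=[-2.6843, -0.1235, -0.2528]  P^+=[0.2500 -0.0110 -0.0275; -0.0110 0.1301 0.0641; -0.0275 0.0641 0.2970]
step 2: x^-=[-2.1660, -0.4257, -0.2649]  P^-=[0.3097 0.0200 0.0156; 0.0200 0.4373 0.0886; 0.0156 0.0886 0.4106]  S=[0.8592 -0.0245 0.2476; -0.0245 0.5628 0.0424; 0.2476 0.0424 0.9568]  K=[0.3694 0.0721 -0.0146; -0.0103 0.7225 0.1360; -0.0031 -0.0869 0.4509]  nu=[5.2782, -3.3428, 2.5419]  x^+=[-0.4947, -2.5495, 1.1555]  P^+=[0.1934 -0.0101 -0.0171; -0.0101 0.1178 0.0531; -0.0171 0.0531 0.2158]
step 3: x^-=[-0.7156, -2.8495, 1.0488]  P^-=[0.2735 0.0147 0.0199; 0.0147 0.4192 0.0745; 0.0199 0.0745 0.3528]  S=[0.8229 -0.0309 0.2306; -0.0309 0.5473 0.0414; 0.2306 0.0414 0.8944]  K=[0.3407 0.0610 -0.0047; -0.0085 0.7179 0.1258; 0.0052 -0.0801 0.4138]  nu=[-3.5345, -0.4106, 2.3818]  x^+=[-1.9560, -2.8147, 2.0489]  P^+=[0.1780 -0.0088 -0.0115; -0.0088 0.1156 0.0483; -0.0115 0.0483 0.1979]
step 4: x^-=[-1.9102, -3.2327, 1.7869]  P^-=[0.2640 0.0146 0.0228; 0.0146 0.4158 0.0694; 0.0228 0.0694 0.3403]  S=[0.8142 -0.0326 0.2288; -0.0326 0.5457 0.0395; 0.2288 0.0395 0.8810]  K=[0.3324 0.0587 -0.0007; -0.0074 0.7172 0.1226; 0.0087 -0.0804 0.4046]  nu=[0.6849, 5.8464, -0.5799]  x^+=[-1.3388, 0.8842, 1.0880]  P^+=[0.1736 -0.0082 -0.0093; -0.0082 0.1150 0.0468; -0.0093 0.0468 0.1934]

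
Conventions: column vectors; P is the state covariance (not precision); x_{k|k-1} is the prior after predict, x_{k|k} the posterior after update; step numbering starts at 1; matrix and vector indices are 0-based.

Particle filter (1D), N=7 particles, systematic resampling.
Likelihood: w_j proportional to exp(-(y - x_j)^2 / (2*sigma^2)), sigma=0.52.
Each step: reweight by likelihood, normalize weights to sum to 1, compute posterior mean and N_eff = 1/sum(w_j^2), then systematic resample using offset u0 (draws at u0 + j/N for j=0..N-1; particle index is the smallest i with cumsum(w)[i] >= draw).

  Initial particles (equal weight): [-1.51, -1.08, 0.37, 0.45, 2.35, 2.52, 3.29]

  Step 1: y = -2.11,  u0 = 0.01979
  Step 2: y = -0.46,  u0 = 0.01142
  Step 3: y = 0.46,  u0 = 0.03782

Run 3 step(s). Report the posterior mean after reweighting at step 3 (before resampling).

post_mean = -1.1372

step 1: w=[0.7851, 0.2148, 0.0000, 0.0000, 0.0000, 0.0000, 0.0000]  mean=-1.4176  Neff=1.5092  idx=[0, 0, 0, 0, 0, 0, 1]
step 2: w=[0.1023, 0.1023, 0.1023, 0.1023, 0.1023, 0.1023, 0.3861]  mean=-1.3440  Neff=4.7201  idx=[0, 1, 2, 4, 5, 6, 6]
step 3: w=[0.0266, 0.0266, 0.0266, 0.0266, 0.0266, 0.4335, 0.4335]  mean=-1.1372  Neff=2.6359  idx=[1, 5, 5, 5, 6, 6, 6]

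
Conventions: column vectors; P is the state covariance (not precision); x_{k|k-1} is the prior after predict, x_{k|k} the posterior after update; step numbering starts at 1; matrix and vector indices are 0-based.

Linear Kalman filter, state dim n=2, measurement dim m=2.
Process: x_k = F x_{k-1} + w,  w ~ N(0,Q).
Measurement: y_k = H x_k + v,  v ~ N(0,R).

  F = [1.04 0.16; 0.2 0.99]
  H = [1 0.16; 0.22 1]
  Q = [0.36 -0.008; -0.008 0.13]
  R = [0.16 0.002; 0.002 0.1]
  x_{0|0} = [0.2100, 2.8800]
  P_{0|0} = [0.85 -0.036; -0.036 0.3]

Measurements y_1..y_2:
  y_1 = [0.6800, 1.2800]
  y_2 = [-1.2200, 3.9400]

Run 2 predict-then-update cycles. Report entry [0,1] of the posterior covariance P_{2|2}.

P_post[0,1] = -0.0255

step 1: x^-=[0.6792, 2.8932]  P^-=[1.2751 0.1781; 0.1781 0.4438]  S=[1.5034 0.5379; 0.5379 0.6839]  K=[0.8727 -0.0158; -0.1210 0.8014]  nu=[-0.4621, -1.7626]  x^+=[0.3038, 1.5365]  P^+=[0.1447 -0.0317; -0.0317 0.0869]
step 2: x^-=[0.5618, 1.5819]  P^-=[0.5082 0.0022; 0.0022 0.2084]  S=[0.6742 0.1495; 0.1495 0.3340]  K=[0.7533 0.0044; -0.0953 0.6681]  nu=[-2.0349, 2.2345]  x^+=[-0.9613, 3.2688]  P^+=[0.1246 -0.0255; -0.0255 0.0722]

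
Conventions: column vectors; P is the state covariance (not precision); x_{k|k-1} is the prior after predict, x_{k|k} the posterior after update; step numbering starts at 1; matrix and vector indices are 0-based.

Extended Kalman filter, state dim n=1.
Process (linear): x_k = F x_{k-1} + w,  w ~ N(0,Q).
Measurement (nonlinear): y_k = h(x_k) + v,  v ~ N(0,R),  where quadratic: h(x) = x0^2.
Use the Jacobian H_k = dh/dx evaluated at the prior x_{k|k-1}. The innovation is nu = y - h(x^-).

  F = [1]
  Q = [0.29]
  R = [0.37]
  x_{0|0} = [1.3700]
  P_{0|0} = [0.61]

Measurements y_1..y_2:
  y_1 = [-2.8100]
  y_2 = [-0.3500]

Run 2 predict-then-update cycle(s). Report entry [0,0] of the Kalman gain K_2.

step 1: x^-=[1.3700]  P^-=[0.9000]  H_jac=[2.7400]  S=[7.1268]  K=[0.3460]  nu=[-4.6869]  x^+=[-0.2517]  P^+=[0.0467]
step 2: x^-=[-0.2517]  P^-=[0.3367]  H_jac=[-0.5035]  S=[0.4554]  K=[-0.3723]  nu=[-0.4134]  x^+=[-0.0978]  P^+=[0.2736]

K[0,0] = -0.3723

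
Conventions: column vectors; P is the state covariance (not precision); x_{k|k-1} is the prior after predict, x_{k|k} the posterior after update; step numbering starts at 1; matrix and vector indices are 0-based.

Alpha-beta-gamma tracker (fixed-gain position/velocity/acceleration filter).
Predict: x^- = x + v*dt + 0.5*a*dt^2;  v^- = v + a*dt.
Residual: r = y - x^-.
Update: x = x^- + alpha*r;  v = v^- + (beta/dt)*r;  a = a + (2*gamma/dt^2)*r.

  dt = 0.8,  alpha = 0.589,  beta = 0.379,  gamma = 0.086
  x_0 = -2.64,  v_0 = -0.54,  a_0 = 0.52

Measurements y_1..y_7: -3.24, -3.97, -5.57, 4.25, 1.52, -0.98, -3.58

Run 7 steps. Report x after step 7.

step 1: x_pred=-2.9056  r=-0.3344  x^+=-3.1026  v^+=-0.2824  a^+=0.4301
step 2: x_pred=-3.1909  r=-0.7791  x^+=-3.6498  v^+=-0.3074  a^+=0.2207
step 3: x_pred=-3.8251  r=-1.7449  x^+=-4.8528  v^+=-0.9575  a^+=-0.2482
step 4: x_pred=-5.6983  r=9.9483  x^+=0.1613  v^+=3.5569  a^+=2.4254
step 5: x_pred=3.7829  r=-2.2629  x^+=2.4501  v^+=4.4252  a^+=1.8172
step 6: x_pred=6.5717  r=-7.5517  x^+=2.1238  v^+=2.3013  a^+=-0.2123
step 7: x_pred=3.8969  r=-7.4769  x^+=-0.5070  v^+=-1.4107  a^+=-2.2217

x_post = -0.5070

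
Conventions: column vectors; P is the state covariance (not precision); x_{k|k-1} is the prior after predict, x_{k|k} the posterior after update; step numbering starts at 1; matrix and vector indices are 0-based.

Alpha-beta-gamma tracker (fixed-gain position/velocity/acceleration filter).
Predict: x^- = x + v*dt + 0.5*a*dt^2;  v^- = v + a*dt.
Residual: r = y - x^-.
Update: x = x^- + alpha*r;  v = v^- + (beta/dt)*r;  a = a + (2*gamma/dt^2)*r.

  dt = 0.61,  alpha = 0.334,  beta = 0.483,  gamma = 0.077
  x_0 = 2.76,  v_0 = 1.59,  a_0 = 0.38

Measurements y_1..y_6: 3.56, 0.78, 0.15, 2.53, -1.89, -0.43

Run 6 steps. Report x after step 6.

x_post = -2.6134

step 1: x_pred=3.8006  r=-0.2406  x^+=3.7202  v^+=1.6313  a^+=0.2804
step 2: x_pred=4.7675  r=-3.9875  x^+=3.4357  v^+=-1.3550  a^+=-1.3699
step 3: x_pred=2.3543  r=-2.2043  x^+=1.6181  v^+=-3.9359  a^+=-2.2822
step 4: x_pred=-1.2075  r=3.7375  x^+=0.0408  v^+=-2.3687  a^+=-0.7353
step 5: x_pred=-1.5409  r=-0.3491  x^+=-1.6575  v^+=-3.0937  a^+=-0.8798
step 6: x_pred=-3.7083  r=3.2783  x^+=-2.6134  v^+=-1.0346  a^+=0.4770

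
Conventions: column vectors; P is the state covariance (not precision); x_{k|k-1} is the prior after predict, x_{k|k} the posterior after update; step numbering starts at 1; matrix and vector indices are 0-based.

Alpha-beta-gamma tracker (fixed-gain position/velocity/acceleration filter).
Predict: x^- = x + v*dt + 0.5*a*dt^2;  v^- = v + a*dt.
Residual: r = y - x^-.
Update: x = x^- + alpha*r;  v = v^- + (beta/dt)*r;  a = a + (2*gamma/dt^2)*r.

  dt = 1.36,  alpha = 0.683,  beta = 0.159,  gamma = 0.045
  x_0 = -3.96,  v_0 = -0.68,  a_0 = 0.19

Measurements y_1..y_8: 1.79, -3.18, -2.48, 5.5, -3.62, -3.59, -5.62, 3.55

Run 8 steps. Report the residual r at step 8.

resid = 8.0497

step 1: x_pred=-4.7091  r=6.4991  x^+=-0.2702  v^+=0.3382  a^+=0.5062
step 2: x_pred=0.6579  r=-3.8379  x^+=-1.9634  v^+=0.5780  a^+=0.3195
step 3: x_pred=-0.8818  r=-1.5982  x^+=-1.9734  v^+=0.8257  a^+=0.2417
step 4: x_pred=-0.6269  r=6.1269  x^+=3.5578  v^+=1.8707  a^+=0.5399
step 5: x_pred=6.6012  r=-10.2212  x^+=-0.3799  v^+=1.4099  a^+=0.0425
step 6: x_pred=1.5769  r=-5.1669  x^+=-1.9521  v^+=0.8637  a^+=-0.2089
step 7: x_pred=-0.9707  r=-4.6493  x^+=-4.1462  v^+=0.0360  a^+=-0.4352
step 8: x_pred=-4.4997  r=8.0497  x^+=0.9983  v^+=0.3853  a^+=-0.0435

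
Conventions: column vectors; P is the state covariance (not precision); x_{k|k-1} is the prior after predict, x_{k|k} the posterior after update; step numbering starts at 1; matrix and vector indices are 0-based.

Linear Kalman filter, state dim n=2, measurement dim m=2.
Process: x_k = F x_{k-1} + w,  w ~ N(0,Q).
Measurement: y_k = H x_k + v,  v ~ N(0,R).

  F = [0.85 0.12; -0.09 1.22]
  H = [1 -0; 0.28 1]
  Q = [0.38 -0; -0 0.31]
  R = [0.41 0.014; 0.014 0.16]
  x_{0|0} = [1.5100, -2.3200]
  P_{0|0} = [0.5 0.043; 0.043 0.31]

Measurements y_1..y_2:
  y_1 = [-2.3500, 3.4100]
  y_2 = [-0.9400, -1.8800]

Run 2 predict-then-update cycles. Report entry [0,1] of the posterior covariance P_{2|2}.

step 1: x^-=[1.0051, -2.9663]  P^-=[0.7545 0.0513; 0.0513 0.7660]  S=[1.1645 0.2765; 0.2765 1.0139]  K=[0.6270 0.0879; -0.1484 0.8102]  nu=[-3.3551, 6.0949]  x^+=[-0.5629, 2.4692]  P^+=[0.2583 -0.0495; -0.0495 0.1414]
step 2: x^-=[-0.1821, 3.0631]  P^-=[0.5586 -0.0498; -0.0498 0.5334]  S=[0.9686 0.1206; 0.1206 0.7093]  K=[0.5701 0.0533; -0.1457 0.7571]  nu=[-0.7579, -4.8921]  x^+=[-0.8751, -0.5304]  P^+=[0.2345 -0.0491; -0.0491 0.1329]

P_post[0,1] = -0.0491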